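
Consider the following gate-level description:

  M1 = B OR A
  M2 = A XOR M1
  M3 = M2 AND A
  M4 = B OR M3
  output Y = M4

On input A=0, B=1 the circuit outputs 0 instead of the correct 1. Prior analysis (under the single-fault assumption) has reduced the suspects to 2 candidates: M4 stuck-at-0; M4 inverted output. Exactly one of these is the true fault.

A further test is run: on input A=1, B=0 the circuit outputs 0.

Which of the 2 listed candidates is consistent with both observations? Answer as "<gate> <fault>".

Evaluate each candidate on input A=1, B=0:
  M4 stuck-at-0: M1=1, M2=0, M3=0, M4=0 [stuck-at-0] → 0 — matches
  M4 inverted output: M1=1, M2=0, M3=0, M4=1 [inverted output] → 1 — eliminated
Only M4 stuck-at-0 reproduces the observed 0.

M4 stuck-at-0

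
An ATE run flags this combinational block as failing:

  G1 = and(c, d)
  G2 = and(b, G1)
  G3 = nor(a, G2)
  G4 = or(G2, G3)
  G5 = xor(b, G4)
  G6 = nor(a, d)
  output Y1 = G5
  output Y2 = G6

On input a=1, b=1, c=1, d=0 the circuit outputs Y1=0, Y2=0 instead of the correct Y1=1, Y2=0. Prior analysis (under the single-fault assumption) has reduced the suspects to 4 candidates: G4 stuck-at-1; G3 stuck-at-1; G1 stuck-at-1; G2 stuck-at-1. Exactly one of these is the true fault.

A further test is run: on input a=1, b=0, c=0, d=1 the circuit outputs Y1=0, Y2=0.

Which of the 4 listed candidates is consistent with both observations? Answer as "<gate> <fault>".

G1 stuck-at-1

Evaluate each candidate on input a=1, b=0, c=0, d=1:
  G4 stuck-at-1: G1=0, G2=0, G3=0, G4=1 [stuck-at-1], G5=1, G6=0 → Y1=1, Y2=0 — eliminated
  G3 stuck-at-1: G1=0, G2=0, G3=1 [stuck-at-1], G4=1, G5=1, G6=0 → Y1=1, Y2=0 — eliminated
  G1 stuck-at-1: G1=1 [stuck-at-1], G2=0, G3=0, G4=0, G5=0, G6=0 → Y1=0, Y2=0 — matches
  G2 stuck-at-1: G1=0, G2=1 [stuck-at-1], G3=0, G4=1, G5=1, G6=0 → Y1=1, Y2=0 — eliminated
Only G1 stuck-at-1 reproduces the observed Y1=0, Y2=0.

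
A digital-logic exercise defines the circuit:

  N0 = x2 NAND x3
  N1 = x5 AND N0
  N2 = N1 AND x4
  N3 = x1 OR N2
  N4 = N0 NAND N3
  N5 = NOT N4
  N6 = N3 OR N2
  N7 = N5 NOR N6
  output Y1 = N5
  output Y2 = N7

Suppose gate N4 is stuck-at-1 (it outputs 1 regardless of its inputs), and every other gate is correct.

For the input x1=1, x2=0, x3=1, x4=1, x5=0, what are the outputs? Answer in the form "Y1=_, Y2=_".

Propagate with N4 forced: N0=1, N1=0, N2=0, N3=1, N4=1 [stuck-at-1], N5=0, N6=1, N7=0.
So the outputs are Y1=0, Y2=0. (Without the fault they would be Y1=1, Y2=0.)

Y1=0, Y2=0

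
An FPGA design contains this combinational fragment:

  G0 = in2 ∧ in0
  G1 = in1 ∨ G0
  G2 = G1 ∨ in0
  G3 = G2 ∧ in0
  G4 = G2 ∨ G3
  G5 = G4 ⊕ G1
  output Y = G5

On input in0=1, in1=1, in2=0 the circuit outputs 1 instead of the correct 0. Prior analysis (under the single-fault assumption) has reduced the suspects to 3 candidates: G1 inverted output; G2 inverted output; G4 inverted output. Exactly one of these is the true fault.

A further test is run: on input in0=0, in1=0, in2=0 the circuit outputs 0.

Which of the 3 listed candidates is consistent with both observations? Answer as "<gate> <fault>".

G1 inverted output

Evaluate each candidate on input in0=0, in1=0, in2=0:
  G1 inverted output: G0=0, G1=1 [inverted output], G2=1, G3=0, G4=1, G5=0 → 0 — matches
  G2 inverted output: G0=0, G1=0, G2=1 [inverted output], G3=0, G4=1, G5=1 → 1 — eliminated
  G4 inverted output: G0=0, G1=0, G2=0, G3=0, G4=1 [inverted output], G5=1 → 1 — eliminated
Only G1 inverted output reproduces the observed 0.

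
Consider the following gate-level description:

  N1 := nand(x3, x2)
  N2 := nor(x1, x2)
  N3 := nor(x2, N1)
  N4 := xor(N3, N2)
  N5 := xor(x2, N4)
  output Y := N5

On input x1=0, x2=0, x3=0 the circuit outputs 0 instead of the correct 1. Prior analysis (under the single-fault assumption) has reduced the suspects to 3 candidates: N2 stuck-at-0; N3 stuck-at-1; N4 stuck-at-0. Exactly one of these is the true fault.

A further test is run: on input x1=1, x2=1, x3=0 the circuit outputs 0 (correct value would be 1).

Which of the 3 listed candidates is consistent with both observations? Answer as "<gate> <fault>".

Evaluate each candidate on input x1=1, x2=1, x3=0:
  N2 stuck-at-0: N1=1, N2=0 [stuck-at-0], N3=0, N4=0, N5=1 → 1 — eliminated
  N3 stuck-at-1: N1=1, N2=0, N3=1 [stuck-at-1], N4=1, N5=0 → 0 — matches
  N4 stuck-at-0: N1=1, N2=0, N3=0, N4=0 [stuck-at-0], N5=1 → 1 — eliminated
Only N3 stuck-at-1 reproduces the observed 0.

N3 stuck-at-1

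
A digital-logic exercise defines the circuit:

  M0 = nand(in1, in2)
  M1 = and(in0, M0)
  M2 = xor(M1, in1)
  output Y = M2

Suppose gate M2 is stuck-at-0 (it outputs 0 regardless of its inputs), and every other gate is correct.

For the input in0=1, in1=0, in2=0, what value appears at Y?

0

Propagate with M2 forced: M0=1, M1=1, M2=0 [stuck-at-0].
So Y = 0. (Without the fault it would be 1.)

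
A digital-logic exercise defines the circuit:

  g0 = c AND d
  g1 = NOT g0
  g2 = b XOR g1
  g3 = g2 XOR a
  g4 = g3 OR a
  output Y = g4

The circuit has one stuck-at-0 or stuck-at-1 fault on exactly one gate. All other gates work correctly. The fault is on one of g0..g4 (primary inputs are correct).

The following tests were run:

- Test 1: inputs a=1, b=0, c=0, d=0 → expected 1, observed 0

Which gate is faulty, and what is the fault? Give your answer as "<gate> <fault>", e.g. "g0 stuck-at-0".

g4 stuck-at-0

Fault-free values for test 1 (a=1, b=0, c=0, d=0): g0=0, g1=1, g2=1, g3=0, g4=1, giving Y=1. Observed 0.
Test 1: faults giving observed 0 are {g4 stuck-at-0}.
Only g4 stuck-at-0 is consistent with every test.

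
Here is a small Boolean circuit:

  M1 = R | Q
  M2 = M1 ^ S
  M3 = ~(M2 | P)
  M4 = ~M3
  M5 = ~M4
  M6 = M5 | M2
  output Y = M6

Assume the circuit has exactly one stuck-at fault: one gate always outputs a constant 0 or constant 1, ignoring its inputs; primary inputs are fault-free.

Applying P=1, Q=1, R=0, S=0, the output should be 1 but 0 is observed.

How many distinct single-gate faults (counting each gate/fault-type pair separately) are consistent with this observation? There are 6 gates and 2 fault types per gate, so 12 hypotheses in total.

3

Fault-free: M1=1, M2=1, M3=0, M4=1, M5=0, M6=1 → 1. Observed 0.
  M1 stuck-at-0: output 0 ✓
  M1 stuck-at-1: output 1 ✗
  M2 stuck-at-0: output 0 ✓
  M2 stuck-at-1: output 1 ✗
  M3 stuck-at-0: output 1 ✗
  M3 stuck-at-1: output 1 ✗
  M4 stuck-at-0: output 1 ✗
  M4 stuck-at-1: output 1 ✗
  M5 stuck-at-0: output 1 ✗
  M5 stuck-at-1: output 1 ✗
  M6 stuck-at-0: output 0 ✓
  M6 stuck-at-1: output 1 ✗
Consistent faults: {M1 stuck-at-0, M2 stuck-at-0, M6 stuck-at-0} — 3 in all.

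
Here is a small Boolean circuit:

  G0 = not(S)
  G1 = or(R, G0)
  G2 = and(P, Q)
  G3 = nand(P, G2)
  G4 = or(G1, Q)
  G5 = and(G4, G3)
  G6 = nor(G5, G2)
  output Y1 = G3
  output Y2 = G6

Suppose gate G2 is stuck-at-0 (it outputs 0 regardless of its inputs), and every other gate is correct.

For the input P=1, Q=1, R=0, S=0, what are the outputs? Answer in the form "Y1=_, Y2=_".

Y1=1, Y2=0

Propagate with G2 forced: G0=1, G1=1, G2=0 [stuck-at-0], G3=1, G4=1, G5=1, G6=0.
So the outputs are Y1=1, Y2=0. (Without the fault they would be Y1=0, Y2=0.)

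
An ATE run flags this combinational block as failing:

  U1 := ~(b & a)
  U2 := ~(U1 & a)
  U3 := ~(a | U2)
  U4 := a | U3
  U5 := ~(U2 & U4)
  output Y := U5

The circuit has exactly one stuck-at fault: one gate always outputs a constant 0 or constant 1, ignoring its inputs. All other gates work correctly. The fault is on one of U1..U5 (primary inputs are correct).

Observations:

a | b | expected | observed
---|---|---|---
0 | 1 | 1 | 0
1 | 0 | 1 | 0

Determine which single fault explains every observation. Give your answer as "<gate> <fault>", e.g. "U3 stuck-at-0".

U5 stuck-at-0

Fault-free values for test 1 (a=0, b=1): U1=1, U2=1, U3=0, U4=0, U5=1, giving Y=1. Observed 0.
Test 1: faults giving observed 0 are {U3 stuck-at-1, U4 stuck-at-1, U5 stuck-at-0}.
Test 2 (a=1, b=0): fault-free U1=1, U2=0, U3=0, U4=1, U5=1 → 1; observed 0. Eliminates U3 stuck-at-1, U4 stuck-at-1.
Only U5 stuck-at-0 is consistent with every test.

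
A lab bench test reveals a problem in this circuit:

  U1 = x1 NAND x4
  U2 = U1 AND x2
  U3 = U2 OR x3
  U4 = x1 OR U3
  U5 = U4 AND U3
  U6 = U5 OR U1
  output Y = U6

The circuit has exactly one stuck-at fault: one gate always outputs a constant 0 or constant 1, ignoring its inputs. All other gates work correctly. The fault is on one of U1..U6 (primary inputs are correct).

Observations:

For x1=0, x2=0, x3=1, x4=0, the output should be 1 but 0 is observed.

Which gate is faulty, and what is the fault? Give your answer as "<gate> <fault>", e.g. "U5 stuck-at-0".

Fault-free values for test 1 (x1=0, x2=0, x3=1, x4=0): U1=1, U2=0, U3=1, U4=1, U5=1, U6=1, giving Y=1. Observed 0.
Test 1: faults giving observed 0 are {U6 stuck-at-0}.
Only U6 stuck-at-0 is consistent with every test.

U6 stuck-at-0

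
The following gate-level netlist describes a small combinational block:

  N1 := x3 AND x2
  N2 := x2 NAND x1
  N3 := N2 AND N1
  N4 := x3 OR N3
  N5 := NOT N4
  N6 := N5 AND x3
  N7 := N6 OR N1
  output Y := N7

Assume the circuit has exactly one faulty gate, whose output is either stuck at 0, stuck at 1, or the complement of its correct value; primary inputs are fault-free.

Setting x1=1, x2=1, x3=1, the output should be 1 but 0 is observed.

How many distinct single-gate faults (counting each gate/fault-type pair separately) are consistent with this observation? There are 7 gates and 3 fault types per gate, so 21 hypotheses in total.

Fault-free: N1=1, N2=0, N3=0, N4=1, N5=0, N6=0, N7=1 → 1. Observed 0.
  N1: stuck-at-0, inverted output ✓; others ✗
  N2: none of the 3 fault types match ✗
  N3: none of the 3 fault types match ✗
  N4: none of the 3 fault types match ✗
  N5: none of the 3 fault types match ✗
  N6: none of the 3 fault types match ✗
  N7: stuck-at-0, inverted output ✓; others ✗
Consistent faults: {N1 stuck-at-0, N1 inverted output, N7 stuck-at-0, N7 inverted output} — 4 in all.

4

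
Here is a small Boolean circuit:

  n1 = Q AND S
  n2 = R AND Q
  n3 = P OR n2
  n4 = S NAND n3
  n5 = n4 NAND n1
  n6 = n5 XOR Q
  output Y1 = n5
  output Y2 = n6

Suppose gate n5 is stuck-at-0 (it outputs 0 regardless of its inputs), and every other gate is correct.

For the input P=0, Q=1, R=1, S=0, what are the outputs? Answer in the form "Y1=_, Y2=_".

Y1=0, Y2=1

Propagate with n5 forced: n1=0, n2=1, n3=1, n4=1, n5=0 [stuck-at-0], n6=1.
So the outputs are Y1=0, Y2=1. (Without the fault they would be Y1=1, Y2=0.)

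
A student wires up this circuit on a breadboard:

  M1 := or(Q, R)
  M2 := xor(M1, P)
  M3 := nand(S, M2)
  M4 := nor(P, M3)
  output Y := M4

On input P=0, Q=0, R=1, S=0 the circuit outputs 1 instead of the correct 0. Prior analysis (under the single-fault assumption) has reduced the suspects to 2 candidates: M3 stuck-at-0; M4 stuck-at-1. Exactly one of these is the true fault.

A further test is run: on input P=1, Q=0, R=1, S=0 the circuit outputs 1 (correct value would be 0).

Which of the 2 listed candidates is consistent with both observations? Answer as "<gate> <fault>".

M4 stuck-at-1

Evaluate each candidate on input P=1, Q=0, R=1, S=0:
  M3 stuck-at-0: M1=1, M2=0, M3=0 [stuck-at-0], M4=0 → 0 — eliminated
  M4 stuck-at-1: M1=1, M2=0, M3=1, M4=1 [stuck-at-1] → 1 — matches
Only M4 stuck-at-1 reproduces the observed 1.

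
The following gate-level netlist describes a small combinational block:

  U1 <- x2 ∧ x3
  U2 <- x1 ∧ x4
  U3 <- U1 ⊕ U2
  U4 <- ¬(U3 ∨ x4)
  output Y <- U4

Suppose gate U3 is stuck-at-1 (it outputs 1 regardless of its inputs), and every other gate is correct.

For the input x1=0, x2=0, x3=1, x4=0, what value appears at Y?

Propagate with U3 forced: U1=0, U2=0, U3=1 [stuck-at-1], U4=0.
So Y = 0. (Without the fault it would be 1.)

0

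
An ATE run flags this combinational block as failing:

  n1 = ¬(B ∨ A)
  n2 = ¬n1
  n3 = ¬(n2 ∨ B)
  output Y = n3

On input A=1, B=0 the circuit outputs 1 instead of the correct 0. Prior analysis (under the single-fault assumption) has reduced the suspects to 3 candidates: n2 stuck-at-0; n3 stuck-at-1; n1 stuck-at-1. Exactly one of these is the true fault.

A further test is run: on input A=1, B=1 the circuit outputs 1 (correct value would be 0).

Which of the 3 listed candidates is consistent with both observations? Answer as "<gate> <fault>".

Evaluate each candidate on input A=1, B=1:
  n2 stuck-at-0: n1=0, n2=0 [stuck-at-0], n3=0 → 0 — eliminated
  n3 stuck-at-1: n1=0, n2=1, n3=1 [stuck-at-1] → 1 — matches
  n1 stuck-at-1: n1=1 [stuck-at-1], n2=0, n3=0 → 0 — eliminated
Only n3 stuck-at-1 reproduces the observed 1.

n3 stuck-at-1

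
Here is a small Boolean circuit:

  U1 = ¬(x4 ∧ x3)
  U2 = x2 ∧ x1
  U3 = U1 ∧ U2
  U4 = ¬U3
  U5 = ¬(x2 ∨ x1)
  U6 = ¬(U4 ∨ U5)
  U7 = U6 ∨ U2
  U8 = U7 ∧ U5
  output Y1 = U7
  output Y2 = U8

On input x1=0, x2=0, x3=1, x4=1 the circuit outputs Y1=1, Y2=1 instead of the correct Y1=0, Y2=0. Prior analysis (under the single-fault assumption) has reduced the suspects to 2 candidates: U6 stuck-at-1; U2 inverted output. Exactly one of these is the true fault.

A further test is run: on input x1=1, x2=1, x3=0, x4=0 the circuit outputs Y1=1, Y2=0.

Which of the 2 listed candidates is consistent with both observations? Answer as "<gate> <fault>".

U6 stuck-at-1

Evaluate each candidate on input x1=1, x2=1, x3=0, x4=0:
  U6 stuck-at-1: U1=1, U2=1, U3=1, U4=0, U5=0, U6=1 [stuck-at-1], U7=1, U8=0 → Y1=1, Y2=0 — matches
  U2 inverted output: U1=1, U2=0 [inverted output], U3=0, U4=1, U5=0, U6=0, U7=0, U8=0 → Y1=0, Y2=0 — eliminated
Only U6 stuck-at-1 reproduces the observed Y1=1, Y2=0.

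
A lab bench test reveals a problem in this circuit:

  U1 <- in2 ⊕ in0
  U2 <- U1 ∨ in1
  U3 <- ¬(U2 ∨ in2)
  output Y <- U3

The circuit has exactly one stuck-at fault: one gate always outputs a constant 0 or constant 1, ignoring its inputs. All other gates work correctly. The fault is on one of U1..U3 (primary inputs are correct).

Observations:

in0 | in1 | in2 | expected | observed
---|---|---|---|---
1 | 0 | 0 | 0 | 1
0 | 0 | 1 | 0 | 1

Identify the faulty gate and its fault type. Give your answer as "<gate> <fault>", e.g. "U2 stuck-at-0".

U3 stuck-at-1

Fault-free values for test 1 (in0=1, in1=0, in2=0): U1=1, U2=1, U3=0, giving Y=0. Observed 1.
Test 1: faults giving observed 1 are {U1 stuck-at-0, U2 stuck-at-0, U3 stuck-at-1}.
Test 2 (in0=0, in1=0, in2=1): fault-free U1=1, U2=1, U3=0 → 0; observed 1. Eliminates U1 stuck-at-0, U2 stuck-at-0.
Only U3 stuck-at-1 is consistent with every test.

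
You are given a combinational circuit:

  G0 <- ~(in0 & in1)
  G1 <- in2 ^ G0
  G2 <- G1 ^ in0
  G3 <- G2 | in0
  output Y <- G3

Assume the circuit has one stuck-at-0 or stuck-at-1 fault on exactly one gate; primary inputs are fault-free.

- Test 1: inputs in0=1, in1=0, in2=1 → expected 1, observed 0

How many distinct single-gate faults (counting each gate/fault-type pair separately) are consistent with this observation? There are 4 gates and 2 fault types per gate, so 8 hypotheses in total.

Fault-free: G0=1, G1=0, G2=1, G3=1 → 1. Observed 0.
  G0 stuck-at-0: output 1 ✗
  G0 stuck-at-1: output 1 ✗
  G1 stuck-at-0: output 1 ✗
  G1 stuck-at-1: output 1 ✗
  G2 stuck-at-0: output 1 ✗
  G2 stuck-at-1: output 1 ✗
  G3 stuck-at-0: output 0 ✓
  G3 stuck-at-1: output 1 ✗
Consistent faults: {G3 stuck-at-0} — 1 in all.

1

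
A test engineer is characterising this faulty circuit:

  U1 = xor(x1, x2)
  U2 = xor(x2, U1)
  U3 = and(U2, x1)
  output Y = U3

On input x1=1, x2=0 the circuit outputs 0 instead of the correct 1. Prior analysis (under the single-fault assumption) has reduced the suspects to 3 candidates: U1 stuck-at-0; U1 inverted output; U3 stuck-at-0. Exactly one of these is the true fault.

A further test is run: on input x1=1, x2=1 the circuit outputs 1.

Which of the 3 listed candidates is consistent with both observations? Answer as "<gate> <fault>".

Evaluate each candidate on input x1=1, x2=1:
  U1 stuck-at-0: U1=0 [stuck-at-0], U2=1, U3=1 → 1 — matches
  U1 inverted output: U1=1 [inverted output], U2=0, U3=0 → 0 — eliminated
  U3 stuck-at-0: U1=0, U2=1, U3=0 [stuck-at-0] → 0 — eliminated
Only U1 stuck-at-0 reproduces the observed 1.

U1 stuck-at-0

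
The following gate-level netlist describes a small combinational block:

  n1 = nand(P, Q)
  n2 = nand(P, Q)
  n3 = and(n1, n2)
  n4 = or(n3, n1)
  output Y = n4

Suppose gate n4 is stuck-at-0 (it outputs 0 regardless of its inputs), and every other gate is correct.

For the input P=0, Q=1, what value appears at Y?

0

Propagate with n4 forced: n1=1, n2=1, n3=1, n4=0 [stuck-at-0].
So Y = 0. (Without the fault it would be 1.)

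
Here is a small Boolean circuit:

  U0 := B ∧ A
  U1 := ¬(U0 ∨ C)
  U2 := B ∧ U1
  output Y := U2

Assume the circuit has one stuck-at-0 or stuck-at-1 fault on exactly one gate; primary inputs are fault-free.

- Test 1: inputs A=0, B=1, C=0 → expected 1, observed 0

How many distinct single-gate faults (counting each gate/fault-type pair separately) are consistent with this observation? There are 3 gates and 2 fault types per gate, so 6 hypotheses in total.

Fault-free: U0=0, U1=1, U2=1 → 1. Observed 0.
  U0 stuck-at-0: output 1 ✗
  U0 stuck-at-1: output 0 ✓
  U1 stuck-at-0: output 0 ✓
  U1 stuck-at-1: output 1 ✗
  U2 stuck-at-0: output 0 ✓
  U2 stuck-at-1: output 1 ✗
Consistent faults: {U0 stuck-at-1, U1 stuck-at-0, U2 stuck-at-0} — 3 in all.

3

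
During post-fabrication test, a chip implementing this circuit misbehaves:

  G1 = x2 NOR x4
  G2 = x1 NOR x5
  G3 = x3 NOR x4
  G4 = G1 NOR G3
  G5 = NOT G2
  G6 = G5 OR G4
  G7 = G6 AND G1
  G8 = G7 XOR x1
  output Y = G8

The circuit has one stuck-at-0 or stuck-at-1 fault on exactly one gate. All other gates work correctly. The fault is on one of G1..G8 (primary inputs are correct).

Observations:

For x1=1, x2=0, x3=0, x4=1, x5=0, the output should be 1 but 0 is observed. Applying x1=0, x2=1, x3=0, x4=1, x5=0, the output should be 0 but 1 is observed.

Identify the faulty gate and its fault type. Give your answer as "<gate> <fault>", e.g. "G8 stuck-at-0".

G7 stuck-at-1

Fault-free values for test 1 (x1=1, x2=0, x3=0, x4=1, x5=0): G1=0, G2=0, G3=0, G4=1, G5=1, G6=1, G7=0, G8=1, giving Y=1. Observed 0.
Test 1: faults giving observed 0 are {G1 stuck-at-1, G7 stuck-at-1, G8 stuck-at-0}.
Test 2 (x1=0, x2=1, x3=0, x4=1, x5=0): fault-free G1=0, G2=1, G3=0, G4=1, G5=0, G6=1, G7=0, G8=0 → 0; observed 1. Eliminates G1 stuck-at-1, G8 stuck-at-0.
Only G7 stuck-at-1 is consistent with every test.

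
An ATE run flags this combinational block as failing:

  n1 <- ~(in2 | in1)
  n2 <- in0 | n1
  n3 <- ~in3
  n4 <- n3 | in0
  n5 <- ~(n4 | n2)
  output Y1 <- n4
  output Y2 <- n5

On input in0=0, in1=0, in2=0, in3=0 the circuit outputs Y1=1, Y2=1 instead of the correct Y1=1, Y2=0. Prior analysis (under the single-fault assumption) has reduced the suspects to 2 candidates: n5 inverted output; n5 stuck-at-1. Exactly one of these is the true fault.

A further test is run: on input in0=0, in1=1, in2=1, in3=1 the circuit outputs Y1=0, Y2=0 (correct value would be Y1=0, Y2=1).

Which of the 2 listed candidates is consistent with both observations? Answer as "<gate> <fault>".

n5 inverted output

Evaluate each candidate on input in0=0, in1=1, in2=1, in3=1:
  n5 inverted output: n1=0, n2=0, n3=0, n4=0, n5=0 [inverted output] → Y1=0, Y2=0 — matches
  n5 stuck-at-1: n1=0, n2=0, n3=0, n4=0, n5=1 [stuck-at-1] → Y1=0, Y2=1 — eliminated
Only n5 inverted output reproduces the observed Y1=0, Y2=0.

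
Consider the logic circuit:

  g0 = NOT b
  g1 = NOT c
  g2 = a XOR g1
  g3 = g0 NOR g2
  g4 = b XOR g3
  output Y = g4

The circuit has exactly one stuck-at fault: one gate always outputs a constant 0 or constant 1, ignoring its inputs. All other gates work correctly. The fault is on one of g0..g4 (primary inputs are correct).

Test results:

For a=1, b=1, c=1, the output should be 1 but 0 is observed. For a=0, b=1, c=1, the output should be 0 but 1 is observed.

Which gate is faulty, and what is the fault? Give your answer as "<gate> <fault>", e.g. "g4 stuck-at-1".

g1 stuck-at-1

Fault-free values for test 1 (a=1, b=1, c=1): g0=0, g1=0, g2=1, g3=0, g4=1, giving Y=1. Observed 0.
Test 1: faults giving observed 0 are {g1 stuck-at-1, g2 stuck-at-0, g3 stuck-at-1, g4 stuck-at-0}.
Test 2 (a=0, b=1, c=1): fault-free g0=0, g1=0, g2=0, g3=1, g4=0 → 0; observed 1. Eliminates g2 stuck-at-0, g3 stuck-at-1, g4 stuck-at-0.
Only g1 stuck-at-1 is consistent with every test.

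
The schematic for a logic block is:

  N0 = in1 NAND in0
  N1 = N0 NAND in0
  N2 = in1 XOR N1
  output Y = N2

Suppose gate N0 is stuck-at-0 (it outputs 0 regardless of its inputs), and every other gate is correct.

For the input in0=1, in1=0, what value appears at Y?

1

Propagate with N0 forced: N0=0 [stuck-at-0], N1=1, N2=1.
So Y = 1. (Without the fault it would be 0.)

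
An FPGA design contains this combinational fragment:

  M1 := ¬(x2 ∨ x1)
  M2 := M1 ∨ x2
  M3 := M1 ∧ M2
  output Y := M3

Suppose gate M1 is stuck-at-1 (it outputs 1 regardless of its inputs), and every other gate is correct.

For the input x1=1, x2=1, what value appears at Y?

Propagate with M1 forced: M1=1 [stuck-at-1], M2=1, M3=1.
So Y = 1. (Without the fault it would be 0.)

1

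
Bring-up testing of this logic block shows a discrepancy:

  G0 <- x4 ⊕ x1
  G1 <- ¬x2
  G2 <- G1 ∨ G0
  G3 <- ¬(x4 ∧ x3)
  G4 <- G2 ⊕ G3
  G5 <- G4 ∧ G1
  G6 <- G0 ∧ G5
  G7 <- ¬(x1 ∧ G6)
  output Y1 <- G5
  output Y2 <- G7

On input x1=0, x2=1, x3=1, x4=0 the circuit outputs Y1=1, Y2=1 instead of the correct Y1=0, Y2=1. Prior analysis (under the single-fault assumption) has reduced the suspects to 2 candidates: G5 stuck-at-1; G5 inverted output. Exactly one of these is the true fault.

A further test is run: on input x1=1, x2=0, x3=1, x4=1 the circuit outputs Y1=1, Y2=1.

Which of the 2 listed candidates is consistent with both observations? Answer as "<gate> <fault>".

Evaluate each candidate on input x1=1, x2=0, x3=1, x4=1:
  G5 stuck-at-1: G0=0, G1=1, G2=1, G3=0, G4=1, G5=1 [stuck-at-1], G6=0, G7=1 → Y1=1, Y2=1 — matches
  G5 inverted output: G0=0, G1=1, G2=1, G3=0, G4=1, G5=0 [inverted output], G6=0, G7=1 → Y1=0, Y2=1 — eliminated
Only G5 stuck-at-1 reproduces the observed Y1=1, Y2=1.

G5 stuck-at-1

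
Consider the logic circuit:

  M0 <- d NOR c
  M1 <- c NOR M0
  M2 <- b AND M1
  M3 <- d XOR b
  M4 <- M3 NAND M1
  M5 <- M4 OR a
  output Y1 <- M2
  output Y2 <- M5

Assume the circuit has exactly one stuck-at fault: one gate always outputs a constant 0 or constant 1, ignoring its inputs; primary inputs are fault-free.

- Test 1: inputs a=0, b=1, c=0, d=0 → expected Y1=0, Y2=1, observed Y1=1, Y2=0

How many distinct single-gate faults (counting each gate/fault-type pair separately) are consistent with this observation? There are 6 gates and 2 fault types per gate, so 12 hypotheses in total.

2

Fault-free: M0=1, M1=0, M2=0, M3=1, M4=1, M5=1 → Y1=0, Y2=1. Observed Y1=1, Y2=0.
  M0 stuck-at-0: output Y1=1, Y2=0 ✓
  M0 stuck-at-1: output Y1=0, Y2=1 ✗
  M1 stuck-at-0: output Y1=0, Y2=1 ✗
  M1 stuck-at-1: output Y1=1, Y2=0 ✓
  M2 stuck-at-0: output Y1=0, Y2=1 ✗
  M2 stuck-at-1: output Y1=1, Y2=1 ✗
  M3 stuck-at-0: output Y1=0, Y2=1 ✗
  M3 stuck-at-1: output Y1=0, Y2=1 ✗
  M4 stuck-at-0: output Y1=0, Y2=0 ✗
  M4 stuck-at-1: output Y1=0, Y2=1 ✗
  M5 stuck-at-0: output Y1=0, Y2=0 ✗
  M5 stuck-at-1: output Y1=0, Y2=1 ✗
Consistent faults: {M0 stuck-at-0, M1 stuck-at-1} — 2 in all.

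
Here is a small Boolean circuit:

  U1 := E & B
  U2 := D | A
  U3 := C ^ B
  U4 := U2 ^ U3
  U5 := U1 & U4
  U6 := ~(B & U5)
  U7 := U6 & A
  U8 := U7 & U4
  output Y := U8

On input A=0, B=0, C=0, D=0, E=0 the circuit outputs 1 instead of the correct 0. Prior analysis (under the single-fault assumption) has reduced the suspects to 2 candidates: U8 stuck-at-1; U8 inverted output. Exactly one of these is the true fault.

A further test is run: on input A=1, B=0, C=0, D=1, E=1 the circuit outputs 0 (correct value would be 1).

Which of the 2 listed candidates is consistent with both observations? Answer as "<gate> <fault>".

Evaluate each candidate on input A=1, B=0, C=0, D=1, E=1:
  U8 stuck-at-1: U1=0, U2=1, U3=0, U4=1, U5=0, U6=1, U7=1, U8=1 [stuck-at-1] → 1 — eliminated
  U8 inverted output: U1=0, U2=1, U3=0, U4=1, U5=0, U6=1, U7=1, U8=0 [inverted output] → 0 — matches
Only U8 inverted output reproduces the observed 0.

U8 inverted output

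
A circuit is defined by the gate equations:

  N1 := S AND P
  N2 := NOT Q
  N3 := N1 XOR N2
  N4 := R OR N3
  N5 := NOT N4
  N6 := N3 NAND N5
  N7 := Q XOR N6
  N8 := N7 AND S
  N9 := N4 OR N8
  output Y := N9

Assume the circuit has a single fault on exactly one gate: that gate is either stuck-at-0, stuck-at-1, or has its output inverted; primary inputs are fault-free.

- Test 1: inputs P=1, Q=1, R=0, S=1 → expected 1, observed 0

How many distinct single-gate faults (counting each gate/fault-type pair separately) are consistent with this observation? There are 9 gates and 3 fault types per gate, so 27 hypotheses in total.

8

Fault-free: N1=1, N2=0, N3=1, N4=1, N5=0, N6=1, N7=0, N8=0, N9=1 → 1. Observed 0.
  N1: stuck-at-0, inverted output ✓; others ✗
  N2: stuck-at-1, inverted output ✓; others ✗
  N3: stuck-at-0, inverted output ✓; others ✗
  N4: none of the 3 fault types match ✗
  N5: none of the 3 fault types match ✗
  N6: none of the 3 fault types match ✗
  N7: none of the 3 fault types match ✗
  N8: none of the 3 fault types match ✗
  N9: stuck-at-0, inverted output ✓; others ✗
Consistent faults: {N1 stuck-at-0, N1 inverted output, N2 stuck-at-1, N2 inverted output, N3 stuck-at-0, N3 inverted output, N9 stuck-at-0, N9 inverted output} — 8 in all.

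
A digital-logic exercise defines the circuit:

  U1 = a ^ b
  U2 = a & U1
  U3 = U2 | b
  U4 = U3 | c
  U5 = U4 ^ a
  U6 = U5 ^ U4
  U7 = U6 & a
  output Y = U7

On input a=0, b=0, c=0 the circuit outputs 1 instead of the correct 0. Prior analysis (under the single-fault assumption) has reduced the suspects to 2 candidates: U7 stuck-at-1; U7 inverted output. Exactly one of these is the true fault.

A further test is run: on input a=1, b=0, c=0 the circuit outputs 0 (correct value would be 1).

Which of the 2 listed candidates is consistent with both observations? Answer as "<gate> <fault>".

Evaluate each candidate on input a=1, b=0, c=0:
  U7 stuck-at-1: U1=1, U2=1, U3=1, U4=1, U5=0, U6=1, U7=1 [stuck-at-1] → 1 — eliminated
  U7 inverted output: U1=1, U2=1, U3=1, U4=1, U5=0, U6=1, U7=0 [inverted output] → 0 — matches
Only U7 inverted output reproduces the observed 0.

U7 inverted output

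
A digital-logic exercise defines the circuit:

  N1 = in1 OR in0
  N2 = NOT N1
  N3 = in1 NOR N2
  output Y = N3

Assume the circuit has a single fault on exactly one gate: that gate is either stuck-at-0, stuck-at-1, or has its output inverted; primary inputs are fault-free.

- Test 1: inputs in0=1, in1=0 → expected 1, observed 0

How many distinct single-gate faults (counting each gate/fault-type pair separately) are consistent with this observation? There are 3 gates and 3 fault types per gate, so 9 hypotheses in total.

Fault-free: N1=1, N2=0, N3=1 → 1. Observed 0.
  N1 stuck-at-0: output 0 ✓
  N1 stuck-at-1: output 1 ✗
  N1 inverted output: output 0 ✓
  N2 stuck-at-0: output 1 ✗
  N2 stuck-at-1: output 0 ✓
  N2 inverted output: output 0 ✓
  N3 stuck-at-0: output 0 ✓
  N3 stuck-at-1: output 1 ✗
  N3 inverted output: output 0 ✓
Consistent faults: {N1 stuck-at-0, N1 inverted output, N2 stuck-at-1, N2 inverted output, N3 stuck-at-0, N3 inverted output} — 6 in all.

6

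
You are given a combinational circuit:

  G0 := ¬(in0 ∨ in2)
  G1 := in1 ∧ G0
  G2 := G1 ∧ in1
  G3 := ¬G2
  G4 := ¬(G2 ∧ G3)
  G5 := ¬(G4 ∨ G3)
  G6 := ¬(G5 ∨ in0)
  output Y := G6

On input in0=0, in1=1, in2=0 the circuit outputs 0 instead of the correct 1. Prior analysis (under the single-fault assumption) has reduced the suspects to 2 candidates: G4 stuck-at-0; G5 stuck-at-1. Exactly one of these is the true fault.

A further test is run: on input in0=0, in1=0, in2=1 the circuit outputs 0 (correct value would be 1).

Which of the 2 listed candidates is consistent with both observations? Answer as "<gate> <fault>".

Evaluate each candidate on input in0=0, in1=0, in2=1:
  G4 stuck-at-0: G0=0, G1=0, G2=0, G3=1, G4=0 [stuck-at-0], G5=0, G6=1 → 1 — eliminated
  G5 stuck-at-1: G0=0, G1=0, G2=0, G3=1, G4=1, G5=1 [stuck-at-1], G6=0 → 0 — matches
Only G5 stuck-at-1 reproduces the observed 0.

G5 stuck-at-1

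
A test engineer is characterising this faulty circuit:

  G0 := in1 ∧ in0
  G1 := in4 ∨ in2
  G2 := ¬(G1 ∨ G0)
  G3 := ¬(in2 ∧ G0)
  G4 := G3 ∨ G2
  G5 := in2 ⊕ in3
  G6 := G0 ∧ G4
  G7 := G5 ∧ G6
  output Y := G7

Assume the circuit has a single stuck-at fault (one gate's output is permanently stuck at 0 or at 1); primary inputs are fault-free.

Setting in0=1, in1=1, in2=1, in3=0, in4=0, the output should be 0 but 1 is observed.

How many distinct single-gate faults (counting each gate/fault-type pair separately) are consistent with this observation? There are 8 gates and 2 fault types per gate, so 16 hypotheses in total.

Fault-free: G0=1, G1=1, G2=0, G3=0, G4=0, G5=1, G6=0, G7=0 → 0. Observed 1.
  G0: none of the 2 fault types match ✗
  G1: none of the 2 fault types match ✗
  G2: stuck-at-1 ✓; others ✗
  G3: stuck-at-1 ✓; others ✗
  G4: stuck-at-1 ✓; others ✗
  G5: none of the 2 fault types match ✗
  G6: stuck-at-1 ✓; others ✗
  G7: stuck-at-1 ✓; others ✗
Consistent faults: {G2 stuck-at-1, G3 stuck-at-1, G4 stuck-at-1, G6 stuck-at-1, G7 stuck-at-1} — 5 in all.

5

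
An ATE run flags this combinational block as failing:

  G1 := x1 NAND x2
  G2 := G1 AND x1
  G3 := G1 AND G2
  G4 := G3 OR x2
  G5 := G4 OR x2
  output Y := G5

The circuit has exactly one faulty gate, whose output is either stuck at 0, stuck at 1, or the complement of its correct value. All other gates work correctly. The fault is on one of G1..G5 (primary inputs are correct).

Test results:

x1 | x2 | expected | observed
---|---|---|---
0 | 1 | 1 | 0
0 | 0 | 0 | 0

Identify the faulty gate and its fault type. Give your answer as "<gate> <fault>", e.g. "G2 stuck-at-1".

Fault-free values for test 1 (x1=0, x2=1): G1=1, G2=0, G3=0, G4=1, G5=1, giving Y=1. Observed 0.
Test 1: faults giving observed 0 are {G5 stuck-at-0, G5 inverted output}.
Test 2 (x1=0, x2=0): fault-free G1=1, G2=0, G3=0, G4=0, G5=0 → 0; observed 0. Eliminates G5 inverted output.
Only G5 stuck-at-0 is consistent with every test.

G5 stuck-at-0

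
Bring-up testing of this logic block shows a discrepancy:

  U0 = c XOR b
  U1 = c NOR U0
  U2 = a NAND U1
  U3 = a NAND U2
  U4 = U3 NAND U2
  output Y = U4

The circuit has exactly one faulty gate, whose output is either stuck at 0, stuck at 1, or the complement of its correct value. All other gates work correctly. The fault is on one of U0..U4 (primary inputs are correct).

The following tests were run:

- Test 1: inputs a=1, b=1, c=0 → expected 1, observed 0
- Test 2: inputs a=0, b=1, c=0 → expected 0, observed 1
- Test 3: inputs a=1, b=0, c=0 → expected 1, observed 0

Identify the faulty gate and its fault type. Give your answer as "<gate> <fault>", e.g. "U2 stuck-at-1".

U4 inverted output

Fault-free values for test 1 (a=1, b=1, c=0): U0=1, U1=0, U2=1, U3=0, U4=1, giving Y=1. Observed 0.
Test 1: faults giving observed 0 are {U3 stuck-at-1, U3 inverted output, U4 stuck-at-0, U4 inverted output}.
Test 2 (a=0, b=1, c=0): fault-free U0=1, U1=0, U2=1, U3=1, U4=0 → 0; observed 1. Eliminates U3 stuck-at-1, U4 stuck-at-0.
Test 3 (a=1, b=0, c=0): fault-free U0=0, U1=1, U2=0, U3=1, U4=1 → 1; observed 0. Eliminates U3 inverted output.
Only U4 inverted output is consistent with every test.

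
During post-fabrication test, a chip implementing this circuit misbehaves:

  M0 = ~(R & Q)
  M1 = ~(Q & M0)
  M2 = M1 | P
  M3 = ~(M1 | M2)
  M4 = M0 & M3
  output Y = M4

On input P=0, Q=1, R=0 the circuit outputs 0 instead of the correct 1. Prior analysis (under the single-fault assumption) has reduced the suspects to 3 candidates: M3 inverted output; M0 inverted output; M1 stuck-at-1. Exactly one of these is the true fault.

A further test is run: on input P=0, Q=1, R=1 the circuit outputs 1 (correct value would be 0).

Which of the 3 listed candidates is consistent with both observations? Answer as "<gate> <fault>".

M0 inverted output

Evaluate each candidate on input P=0, Q=1, R=1:
  M3 inverted output: M0=0, M1=1, M2=1, M3=1 [inverted output], M4=0 → 0 — eliminated
  M0 inverted output: M0=1 [inverted output], M1=0, M2=0, M3=1, M4=1 → 1 — matches
  M1 stuck-at-1: M0=0, M1=1 [stuck-at-1], M2=1, M3=0, M4=0 → 0 — eliminated
Only M0 inverted output reproduces the observed 1.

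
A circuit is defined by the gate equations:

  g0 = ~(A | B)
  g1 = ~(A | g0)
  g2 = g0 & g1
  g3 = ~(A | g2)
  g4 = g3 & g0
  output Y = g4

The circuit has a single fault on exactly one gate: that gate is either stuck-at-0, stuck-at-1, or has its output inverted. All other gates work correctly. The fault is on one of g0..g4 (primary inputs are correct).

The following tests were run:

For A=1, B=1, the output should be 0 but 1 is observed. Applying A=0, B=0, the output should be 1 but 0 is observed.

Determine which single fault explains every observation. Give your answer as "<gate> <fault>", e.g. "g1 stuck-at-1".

Fault-free values for test 1 (A=1, B=1): g0=0, g1=0, g2=0, g3=0, g4=0, giving Y=0. Observed 1.
Test 1: faults giving observed 1 are {g4 stuck-at-1, g4 inverted output}.
Test 2 (A=0, B=0): fault-free g0=1, g1=0, g2=0, g3=1, g4=1 → 1; observed 0. Eliminates g4 stuck-at-1.
Only g4 inverted output is consistent with every test.

g4 inverted output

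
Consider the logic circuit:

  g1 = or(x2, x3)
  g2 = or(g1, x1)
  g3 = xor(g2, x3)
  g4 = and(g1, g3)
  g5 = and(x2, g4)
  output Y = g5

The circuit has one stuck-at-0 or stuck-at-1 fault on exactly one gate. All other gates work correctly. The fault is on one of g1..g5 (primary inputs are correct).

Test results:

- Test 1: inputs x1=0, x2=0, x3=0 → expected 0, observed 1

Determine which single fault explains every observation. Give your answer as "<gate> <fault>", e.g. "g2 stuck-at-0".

g5 stuck-at-1

Fault-free values for test 1 (x1=0, x2=0, x3=0): g1=0, g2=0, g3=0, g4=0, g5=0, giving Y=0. Observed 1.
Test 1: faults giving observed 1 are {g5 stuck-at-1}.
Only g5 stuck-at-1 is consistent with every test.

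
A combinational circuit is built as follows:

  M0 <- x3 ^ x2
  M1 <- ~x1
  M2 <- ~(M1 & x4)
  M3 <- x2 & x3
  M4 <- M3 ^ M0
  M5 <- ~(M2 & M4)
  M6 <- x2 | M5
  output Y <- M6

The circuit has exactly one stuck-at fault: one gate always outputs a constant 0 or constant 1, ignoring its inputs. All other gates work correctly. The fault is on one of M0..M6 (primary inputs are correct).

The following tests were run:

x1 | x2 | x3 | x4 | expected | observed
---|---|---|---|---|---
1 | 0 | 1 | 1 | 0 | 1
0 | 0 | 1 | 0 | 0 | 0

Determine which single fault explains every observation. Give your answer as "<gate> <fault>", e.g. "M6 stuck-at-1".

M1 stuck-at-1

Fault-free values for test 1 (x1=1, x2=0, x3=1, x4=1): M0=1, M1=0, M2=1, M3=0, M4=1, M5=0, M6=0, giving Y=0. Observed 1.
Test 1: faults giving observed 1 are {M0 stuck-at-0, M1 stuck-at-1, M2 stuck-at-0, M3 stuck-at-1, M4 stuck-at-0, M5 stuck-at-1, M6 stuck-at-1}.
Test 2 (x1=0, x2=0, x3=1, x4=0): fault-free M0=1, M1=1, M2=1, M3=0, M4=1, M5=0, M6=0 → 0; observed 0. Eliminates M0 stuck-at-0, M2 stuck-at-0, M3 stuck-at-1, M4 stuck-at-0, M5 stuck-at-1, M6 stuck-at-1.
Only M1 stuck-at-1 is consistent with every test.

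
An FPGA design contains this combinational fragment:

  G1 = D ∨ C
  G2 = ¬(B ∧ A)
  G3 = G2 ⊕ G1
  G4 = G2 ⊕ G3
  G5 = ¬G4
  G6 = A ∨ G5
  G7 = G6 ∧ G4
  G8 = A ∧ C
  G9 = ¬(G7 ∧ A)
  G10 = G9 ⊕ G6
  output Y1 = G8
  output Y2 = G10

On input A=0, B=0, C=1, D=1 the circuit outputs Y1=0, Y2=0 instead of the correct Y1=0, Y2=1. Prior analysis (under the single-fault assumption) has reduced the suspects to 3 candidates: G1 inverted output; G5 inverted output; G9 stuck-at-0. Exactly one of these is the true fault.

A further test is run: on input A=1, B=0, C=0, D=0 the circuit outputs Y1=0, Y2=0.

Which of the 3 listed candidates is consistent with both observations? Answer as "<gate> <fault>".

G5 inverted output

Evaluate each candidate on input A=1, B=0, C=0, D=0:
  G1 inverted output: G1=1 [inverted output], G2=1, G3=0, G4=1, G5=0, G6=1, G7=1, G8=0, G9=0, G10=1 → Y1=0, Y2=1 — eliminated
  G5 inverted output: G1=0, G2=1, G3=1, G4=0, G5=0 [inverted output], G6=1, G7=0, G8=0, G9=1, G10=0 → Y1=0, Y2=0 — matches
  G9 stuck-at-0: G1=0, G2=1, G3=1, G4=0, G5=1, G6=1, G7=0, G8=0, G9=0 [stuck-at-0], G10=1 → Y1=0, Y2=1 — eliminated
Only G5 inverted output reproduces the observed Y1=0, Y2=0.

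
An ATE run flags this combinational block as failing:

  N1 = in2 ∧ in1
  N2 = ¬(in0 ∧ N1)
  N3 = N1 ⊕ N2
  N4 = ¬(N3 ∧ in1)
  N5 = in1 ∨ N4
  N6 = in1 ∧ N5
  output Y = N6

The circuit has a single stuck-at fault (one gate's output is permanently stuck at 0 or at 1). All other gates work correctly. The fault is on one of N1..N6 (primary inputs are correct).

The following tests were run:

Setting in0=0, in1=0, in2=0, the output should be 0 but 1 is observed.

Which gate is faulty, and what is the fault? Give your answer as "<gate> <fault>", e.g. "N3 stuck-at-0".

N6 stuck-at-1

Fault-free values for test 1 (in0=0, in1=0, in2=0): N1=0, N2=1, N3=1, N4=1, N5=1, N6=0, giving Y=0. Observed 1.
Test 1: faults giving observed 1 are {N6 stuck-at-1}.
Only N6 stuck-at-1 is consistent with every test.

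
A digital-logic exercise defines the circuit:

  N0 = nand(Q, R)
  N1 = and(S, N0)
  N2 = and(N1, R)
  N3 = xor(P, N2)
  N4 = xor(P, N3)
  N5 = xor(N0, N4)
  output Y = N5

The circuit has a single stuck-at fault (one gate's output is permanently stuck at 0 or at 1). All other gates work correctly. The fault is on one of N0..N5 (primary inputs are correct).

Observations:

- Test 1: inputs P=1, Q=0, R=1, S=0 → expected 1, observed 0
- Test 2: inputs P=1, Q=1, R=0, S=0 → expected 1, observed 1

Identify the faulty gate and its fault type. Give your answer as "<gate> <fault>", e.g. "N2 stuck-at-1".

Fault-free values for test 1 (P=1, Q=0, R=1, S=0): N0=1, N1=0, N2=0, N3=1, N4=0, N5=1, giving Y=1. Observed 0.
Test 1: faults giving observed 0 are {N0 stuck-at-0, N1 stuck-at-1, N2 stuck-at-1, N3 stuck-at-0, N4 stuck-at-1, N5 stuck-at-0}.
Test 2 (P=1, Q=1, R=0, S=0): fault-free N0=1, N1=0, N2=0, N3=1, N4=0, N5=1 → 1; observed 1. Eliminates N0 stuck-at-0, N2 stuck-at-1, N3 stuck-at-0, N4 stuck-at-1, N5 stuck-at-0.
Only N1 stuck-at-1 is consistent with every test.

N1 stuck-at-1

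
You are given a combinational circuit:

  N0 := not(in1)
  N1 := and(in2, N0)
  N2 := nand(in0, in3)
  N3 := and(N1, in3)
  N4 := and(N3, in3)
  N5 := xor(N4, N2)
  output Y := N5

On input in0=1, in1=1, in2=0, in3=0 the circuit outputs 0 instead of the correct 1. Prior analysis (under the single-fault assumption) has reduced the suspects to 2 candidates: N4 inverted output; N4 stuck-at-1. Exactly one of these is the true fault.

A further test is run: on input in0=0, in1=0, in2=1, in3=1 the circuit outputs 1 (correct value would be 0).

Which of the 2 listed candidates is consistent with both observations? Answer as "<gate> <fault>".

N4 inverted output

Evaluate each candidate on input in0=0, in1=0, in2=1, in3=1:
  N4 inverted output: N0=1, N1=1, N2=1, N3=1, N4=0 [inverted output], N5=1 → 1 — matches
  N4 stuck-at-1: N0=1, N1=1, N2=1, N3=1, N4=1 [stuck-at-1], N5=0 → 0 — eliminated
Only N4 inverted output reproduces the observed 1.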